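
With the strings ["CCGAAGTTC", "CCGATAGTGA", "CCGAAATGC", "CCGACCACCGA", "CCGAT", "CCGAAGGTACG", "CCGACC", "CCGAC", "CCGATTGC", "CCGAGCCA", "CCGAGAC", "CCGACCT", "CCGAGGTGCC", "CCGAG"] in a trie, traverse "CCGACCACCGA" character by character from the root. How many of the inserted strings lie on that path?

3

Check each prefix of "CCGACCACCGA" against the stored set — each match is an end-marker on the path.
Prefixes of the query that are stored words: "CCGAC", "CCGACC", "CCGACCACCGA"
Count: 3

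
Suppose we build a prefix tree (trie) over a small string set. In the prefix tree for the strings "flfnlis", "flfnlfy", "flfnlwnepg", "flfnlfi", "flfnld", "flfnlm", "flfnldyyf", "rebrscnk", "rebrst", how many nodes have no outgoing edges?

8

Leaves are exactly the stored words that no other stored word extends.
Those words: "flfnldyyf", "flfnlfi", "flfnlfy", "flfnlis", "flfnlm", "flfnlwnepg", "rebrscnk", "rebrst"
Leaf count: 8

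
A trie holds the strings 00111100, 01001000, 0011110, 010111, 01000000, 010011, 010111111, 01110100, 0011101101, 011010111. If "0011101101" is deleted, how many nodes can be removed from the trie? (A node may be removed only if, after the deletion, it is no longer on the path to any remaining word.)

5

After clearing the end-marker at "0011101101", prune upward until reaching a node still needed by another word.
The suffix "01101" (5 nodes) is used only by "0011101101"; the node for "00111" still has the child "1", so pruning stops there.
Nodes removed: 5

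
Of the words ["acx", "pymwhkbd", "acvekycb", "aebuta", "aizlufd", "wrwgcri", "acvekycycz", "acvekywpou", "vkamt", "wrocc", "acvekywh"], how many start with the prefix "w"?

2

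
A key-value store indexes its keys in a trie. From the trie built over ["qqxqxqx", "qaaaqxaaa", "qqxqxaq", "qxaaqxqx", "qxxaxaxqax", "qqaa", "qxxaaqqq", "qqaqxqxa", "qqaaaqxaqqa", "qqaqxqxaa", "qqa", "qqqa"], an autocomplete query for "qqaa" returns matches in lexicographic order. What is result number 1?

DFS of the "qqaa" subtree visits, in order: "qqaa", "qqaaaqxaqqa"
The 1st is qqaa.

qqaa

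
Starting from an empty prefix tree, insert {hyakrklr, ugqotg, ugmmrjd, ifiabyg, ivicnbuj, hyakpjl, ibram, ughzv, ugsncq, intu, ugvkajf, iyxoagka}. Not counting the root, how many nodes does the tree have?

62

Insert word by word; a character creates a node only if that edge doesn't already exist:
  "hyakrklr" → 8 new (h, y, a, k, r, k, l, r)
  "ugqotg" → 6 new (u, g, q, o, t, g)
  "ugmmrjd" → prefix "ug" already present; 5 new (m, m, r, j, d)
  "ifiabyg" → 7 new (i, f, i, a, b, y, g)
  "ivicnbuj" → prefix "i" already present; 7 new (v, i, c, n, b, u, j)
  "hyakpjl" → prefix "hyak" already present; 3 new (p, j, l)
  "ibram" → prefix "i" already present; 4 new (b, r, a, m)
  "ughzv" → prefix "ug" already present; 3 new (h, z, v)
  "ugsncq" → prefix "ug" already present; 4 new (s, n, c, q)
  "intu" → prefix "i" already present; 3 new (n, t, u)
  "ugvkajf" → prefix "ug" already present; 5 new (v, k, a, j, f)
  "iyxoagka" → prefix "i" already present; 7 new (y, x, o, a, g, k, a)
Total nodes = 8 + 6 + 5 + 7 + 7 + 3 + 4 + 3 + 4 + 3 + 5 + 7 = 62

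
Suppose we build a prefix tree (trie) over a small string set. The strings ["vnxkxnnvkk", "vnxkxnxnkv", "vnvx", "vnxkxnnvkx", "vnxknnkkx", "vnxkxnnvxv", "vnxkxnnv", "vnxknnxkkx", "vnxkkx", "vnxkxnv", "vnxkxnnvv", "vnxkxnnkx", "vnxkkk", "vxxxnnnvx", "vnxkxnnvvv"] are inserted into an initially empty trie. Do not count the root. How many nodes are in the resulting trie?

44

For each word, the new-node count is its length minus the longest prefix already in the trie:
  "vnxkxnnvkk" → 10 new (v, n, x, k, x, n, n, v, k, k)
  "vnxkxnxnkv" → prefix "vnxkxn" already present; 4 new (x, n, k, v)
  "vnvx" → prefix "vn" already present; 2 new (v, x)
  "vnxkxnnvkx" → prefix "vnxkxnnvk" already present; 1 new (x)
  "vnxknnkkx" → prefix "vnxk" already present; 5 new (n, n, k, k, x)
  "vnxkxnnvxv" → prefix "vnxkxnnv" already present; 2 new (x, v)
  "vnxkxnnv" → prefix "vnxkxnnv" already present; 0 new (none)
  "vnxknnxkkx" → prefix "vnxknn" already present; 4 new (x, k, k, x)
  "vnxkkx" → prefix "vnxk" already present; 2 new (k, x)
  "vnxkxnv" → prefix "vnxkxn" already present; 1 new (v)
  "vnxkxnnvv" → prefix "vnxkxnnv" already present; 1 new (v)
  "vnxkxnnkx" → prefix "vnxkxnn" already present; 2 new (k, x)
  "vnxkkk" → prefix "vnxkk" already present; 1 new (k)
  "vxxxnnnvx" → prefix "v" already present; 8 new (x, x, x, n, n, n, v, x)
  "vnxkxnnvvv" → prefix "vnxkxnnvv" already present; 1 new (v)
Total nodes = 10 + 4 + 2 + 1 + 5 + 2 + 0 + 4 + 2 + 1 + 1 + 2 + 1 + 8 + 1 = 44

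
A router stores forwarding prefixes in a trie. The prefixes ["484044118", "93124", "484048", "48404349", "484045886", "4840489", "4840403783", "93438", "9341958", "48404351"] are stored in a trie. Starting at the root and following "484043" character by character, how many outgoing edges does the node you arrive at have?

Walk "484043" from the root, arriving at one node.
Characters that immediately follow "484043" among the stored strings: {4, 5}.
That node has 2 child edges.

2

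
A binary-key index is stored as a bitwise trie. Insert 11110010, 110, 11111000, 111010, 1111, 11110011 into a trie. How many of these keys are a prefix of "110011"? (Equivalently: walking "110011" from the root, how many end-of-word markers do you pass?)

Check each prefix of "110011" against the stored set — each match is an end-marker on the path.
Prefixes of the query that are stored words: "110"
Count: 1

1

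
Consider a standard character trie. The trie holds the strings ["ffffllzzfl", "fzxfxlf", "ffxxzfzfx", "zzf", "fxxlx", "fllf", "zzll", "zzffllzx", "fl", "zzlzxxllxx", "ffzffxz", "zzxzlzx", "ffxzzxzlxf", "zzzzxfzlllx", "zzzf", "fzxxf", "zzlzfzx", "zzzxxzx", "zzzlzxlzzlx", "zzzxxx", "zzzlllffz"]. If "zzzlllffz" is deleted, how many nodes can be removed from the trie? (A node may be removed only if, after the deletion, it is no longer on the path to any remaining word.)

5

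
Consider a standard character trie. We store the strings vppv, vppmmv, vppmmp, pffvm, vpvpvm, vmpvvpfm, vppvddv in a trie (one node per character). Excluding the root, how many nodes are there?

Insert word by word; a character creates a node only if that edge doesn't already exist:
  "vppv" → 4 new (v, p, p, v)
  "vppmmv" → prefix "vpp" already present; 3 new (m, m, v)
  "vppmmp" → prefix "vppmm" already present; 1 new (p)
  "pffvm" → 5 new (p, f, f, v, m)
  "vpvpvm" → prefix "vp" already present; 4 new (v, p, v, m)
  "vmpvvpfm" → prefix "v" already present; 7 new (m, p, v, v, p, f, m)
  "vppvddv" → prefix "vppv" already present; 3 new (d, d, v)
Total nodes = 4 + 3 + 1 + 5 + 4 + 7 + 3 = 27

27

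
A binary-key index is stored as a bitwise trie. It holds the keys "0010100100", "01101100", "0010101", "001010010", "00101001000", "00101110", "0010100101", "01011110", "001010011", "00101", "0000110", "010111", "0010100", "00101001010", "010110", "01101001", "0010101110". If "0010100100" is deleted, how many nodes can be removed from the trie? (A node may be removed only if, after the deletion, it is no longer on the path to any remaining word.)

0

After clearing the end-marker at "0010100100", prune upward until reaching a node still needed by another word.
Every node on "0010100100" is still needed (e.g. by "00101001000"), so nothing is freed.
Nodes removed: 0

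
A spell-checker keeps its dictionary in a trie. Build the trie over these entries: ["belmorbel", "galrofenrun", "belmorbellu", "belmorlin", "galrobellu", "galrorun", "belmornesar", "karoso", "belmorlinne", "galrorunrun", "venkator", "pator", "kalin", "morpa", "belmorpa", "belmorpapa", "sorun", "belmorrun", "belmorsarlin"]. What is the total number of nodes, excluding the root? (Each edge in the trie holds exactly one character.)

Trace insertions, counting only characters that open a new branch:
  "belmorbel" → 9 new (b, e, l, m, o, r, b, e, l)
  "galrofenrun" → 11 new (g, a, l, r, o, f, e, n, r, u, n)
  "belmorbellu" → prefix "belmorbel" already present; 2 new (l, u)
  "belmorlin" → prefix "belmor" already present; 3 new (l, i, n)
  "galrobellu" → prefix "galro" already present; 5 new (b, e, l, l, u)
  "galrorun" → prefix "galro" already present; 3 new (r, u, n)
  "belmornesar" → prefix "belmor" already present; 5 new (n, e, s, a, r)
  "karoso" → 6 new (k, a, r, o, s, o)
  "belmorlinne" → prefix "belmorlin" already present; 2 new (n, e)
  "galrorunrun" → prefix "galrorun" already present; 3 new (r, u, n)
  "venkator" → 8 new (v, e, n, k, a, t, o, r)
  "pator" → 5 new (p, a, t, o, r)
  "kalin" → prefix "ka" already present; 3 new (l, i, n)
  "morpa" → 5 new (m, o, r, p, a)
  "belmorpa" → prefix "belmor" already present; 2 new (p, a)
  "belmorpapa" → prefix "belmorpa" already present; 2 new (p, a)
  "sorun" → 5 new (s, o, r, u, n)
  "belmorrun" → prefix "belmor" already present; 3 new (r, u, n)
  "belmorsarlin" → prefix "belmor" already present; 6 new (s, a, r, l, i, n)
Total nodes = 9 + 11 + 2 + 3 + 5 + 3 + 5 + 6 + 2 + 3 + 8 + 5 + 3 + 5 + 2 + 2 + 5 + 3 + 6 = 88

88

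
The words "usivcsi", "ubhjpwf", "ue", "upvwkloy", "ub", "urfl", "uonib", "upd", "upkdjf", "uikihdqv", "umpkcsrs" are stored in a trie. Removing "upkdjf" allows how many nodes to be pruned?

Walk "upkdjf" from the leaf back toward the root, removing each node that no remaining word uses.
The suffix "kdjf" (4 nodes) is used only by "upkdjf"; the node for "up" still has the child "v", so pruning stops there.
Nodes removed: 4

4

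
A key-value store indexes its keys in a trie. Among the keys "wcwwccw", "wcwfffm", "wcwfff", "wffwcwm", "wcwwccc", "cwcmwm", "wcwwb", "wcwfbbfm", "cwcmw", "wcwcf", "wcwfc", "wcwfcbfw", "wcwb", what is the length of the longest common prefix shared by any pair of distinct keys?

6

The deepest shared node is where two words last agree before diverging.
"wcwfff" and "wcwfffm" agree on "wcwfff" (6 characters) before diverging; nothing deeper is shared.
Longest shared-prefix length: 6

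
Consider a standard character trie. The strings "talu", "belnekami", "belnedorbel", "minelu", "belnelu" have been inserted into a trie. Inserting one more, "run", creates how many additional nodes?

Nothing in the trie begins with "r"; the whole of "run" is new.
3 − 0 = 3 new nodes.

3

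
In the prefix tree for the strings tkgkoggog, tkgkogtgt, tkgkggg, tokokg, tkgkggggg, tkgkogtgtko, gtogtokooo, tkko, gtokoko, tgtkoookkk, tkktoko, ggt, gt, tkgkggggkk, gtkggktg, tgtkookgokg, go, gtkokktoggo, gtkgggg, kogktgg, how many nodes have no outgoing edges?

17

Leaves are exactly the stored words that no other stored word extends.
Those words: "ggt", "go", "gtkgggg", "gtkggktg", "gtkokktoggo", "gtogtokooo", "gtokoko", "kogktgg", "tgtkookgokg", "tgtkoookkk", "tkgkggggg", "tkgkggggkk", "tkgkoggog", "tkgkogtgtko", "tkko", "tkktoko", "tokokg"
Leaf count: 17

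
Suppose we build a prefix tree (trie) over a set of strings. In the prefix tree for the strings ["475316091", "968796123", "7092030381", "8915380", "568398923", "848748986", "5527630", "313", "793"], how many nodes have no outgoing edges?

9

Leaves are exactly the stored words that no other stored word extends.
Those words: "313", "475316091", "5527630", "568398923", "7092030381", "793", "848748986", "8915380", "968796123"
Leaf count: 9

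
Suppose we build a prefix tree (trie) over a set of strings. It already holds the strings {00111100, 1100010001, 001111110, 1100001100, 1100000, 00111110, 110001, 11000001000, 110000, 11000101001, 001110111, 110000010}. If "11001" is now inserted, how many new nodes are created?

"1100" is already a path in the trie; the remaining "1" must be added.
New nodes needed: |"11001"| − 4 = 5 − 4 = 1.

1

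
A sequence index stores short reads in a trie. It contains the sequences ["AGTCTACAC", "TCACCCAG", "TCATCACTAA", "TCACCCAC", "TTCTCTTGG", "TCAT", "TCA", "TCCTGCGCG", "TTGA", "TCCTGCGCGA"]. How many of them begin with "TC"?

7

Filter for entries beginning with "TC":
Words under "TC": TCA, TCACCCAC, TCACCCAG, TCAT, TCATCACTAA, TCCTGCGCG, TCCTGCGCGA
Count: 7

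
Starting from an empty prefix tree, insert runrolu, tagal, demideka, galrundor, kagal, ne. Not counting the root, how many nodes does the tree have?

Trie structure (* marks end of a word):
(root)
├─ d
│  └─ e
│     └─ m
│        └─ i
│           └─ d
│              └─ e
│                 └─ k
│                    └─ a *
├─ g
│  └─ a
│     └─ l
│        └─ r
│           └─ u
│              └─ n
│                 └─ d
│                    └─ o
│                       └─ r *
├─ k
│  └─ a
│     └─ g
│        └─ a
│           └─ l *
├─ n
│  └─ e *
├─ r
│  └─ u
│     └─ n
│        └─ r
│           └─ o
│              └─ l
│                 └─ u *
└─ t
   └─ a
      └─ g
         └─ a
            └─ l *
Counting every labelled node above: 36.

36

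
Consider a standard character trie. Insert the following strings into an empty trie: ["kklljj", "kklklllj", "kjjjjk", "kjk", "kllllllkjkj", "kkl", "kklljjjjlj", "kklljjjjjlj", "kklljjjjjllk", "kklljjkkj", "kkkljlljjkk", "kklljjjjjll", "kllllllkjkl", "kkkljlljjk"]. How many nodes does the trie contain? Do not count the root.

49

Trace insertions, counting only characters that open a new branch:
  "kklljj" → 6 new (k, k, l, l, j, j)
  "kklklllj" → prefix "kkl" already present; 5 new (k, l, l, l, j)
  "kjjjjk" → prefix "k" already present; 5 new (j, j, j, j, k)
  "kjk" → prefix "kj" already present; 1 new (k)
  "kllllllkjkj" → prefix "k" already present; 10 new (l, l, l, l, l, l, k, j, k, j)
  "kkl" → prefix "kkl" already present; 0 new (none)
  "kklljjjjlj" → prefix "kklljj" already present; 4 new (j, j, l, j)
  "kklljjjjjlj" → prefix "kklljjjj" already present; 3 new (j, l, j)
  "kklljjjjjllk" → prefix "kklljjjjjl" already present; 2 new (l, k)
  "kklljjkkj" → prefix "kklljj" already present; 3 new (k, k, j)
  "kkkljlljjkk" → prefix "kk" already present; 9 new (k, l, j, l, l, j, j, k, k)
  "kklljjjjjll" → prefix "kklljjjjjll" already present; 0 new (none)
  "kllllllkjkl" → prefix "kllllllkjk" already present; 1 new (l)
  "kkkljlljjk" → prefix "kkkljlljjk" already present; 0 new (none)
Total nodes = 6 + 5 + 5 + 1 + 10 + 0 + 4 + 3 + 2 + 3 + 9 + 0 + 1 + 0 = 49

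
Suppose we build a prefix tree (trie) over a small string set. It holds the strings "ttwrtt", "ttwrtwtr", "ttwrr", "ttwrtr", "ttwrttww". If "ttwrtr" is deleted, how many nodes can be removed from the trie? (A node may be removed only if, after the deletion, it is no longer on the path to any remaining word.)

After clearing the end-marker at "ttwrtr", prune upward until reaching a node still needed by another word.
The suffix "r" (1 node) is used only by "ttwrtr"; the node for "ttwrt" still has the child "t", so pruning stops there.
Nodes removed: 1

1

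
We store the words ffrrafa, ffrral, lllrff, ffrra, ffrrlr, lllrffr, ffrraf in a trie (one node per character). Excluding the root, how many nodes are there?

For each word, the new-node count is its length minus the longest prefix already in the trie:
  "ffrrafa" → 7 new (f, f, r, r, a, f, a)
  "ffrral" → prefix "ffrra" already present; 1 new (l)
  "lllrff" → 6 new (l, l, l, r, f, f)
  "ffrra" → prefix "ffrra" already present; 0 new (none)
  "ffrrlr" → prefix "ffrr" already present; 2 new (l, r)
  "lllrffr" → prefix "lllrff" already present; 1 new (r)
  "ffrraf" → prefix "ffrraf" already present; 0 new (none)
Total nodes = 7 + 1 + 6 + 0 + 2 + 1 + 0 = 17

17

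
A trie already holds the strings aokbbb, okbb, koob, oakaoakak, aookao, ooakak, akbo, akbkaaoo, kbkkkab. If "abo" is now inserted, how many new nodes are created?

"a" is already a path in the trie; the remaining "bo" must be added.
Each of the 2 remaining characters creates one node.

2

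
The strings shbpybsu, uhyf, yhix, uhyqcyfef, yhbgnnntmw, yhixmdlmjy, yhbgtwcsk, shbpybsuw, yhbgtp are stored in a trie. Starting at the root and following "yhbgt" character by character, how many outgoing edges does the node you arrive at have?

Follow the path "yhbgt" to its node, then look at its outgoing edges.
Characters that immediately follow "yhbgt" among the stored strings: {p, w}.
That node has 2 child edges.

2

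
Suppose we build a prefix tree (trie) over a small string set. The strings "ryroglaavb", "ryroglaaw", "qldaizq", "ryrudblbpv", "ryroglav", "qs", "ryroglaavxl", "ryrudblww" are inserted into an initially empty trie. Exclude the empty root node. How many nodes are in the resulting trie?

Trie structure (* marks end of a word):
(root)
├─ q
│  ├─ l
│  │  └─ d
│  │     └─ a
│  │        └─ i
│  │           └─ z
│  │              └─ q *
│  └─ s *
└─ r
   └─ y
      └─ r
         ├─ o
         │  └─ g
         │     └─ l
         │        └─ a
         │           ├─ a
         │           │  ├─ v
         │           │  │  ├─ b *
         │           │  │  └─ x
         │           │  │     └─ l *
         │           │  └─ w *
         │           └─ v *
         └─ u
            └─ d
               └─ b
                  └─ l
                     ├─ b
                     │  └─ p
                     │     └─ v *
                     └─ w
                        └─ w *
Counting every labelled node above: 31.

31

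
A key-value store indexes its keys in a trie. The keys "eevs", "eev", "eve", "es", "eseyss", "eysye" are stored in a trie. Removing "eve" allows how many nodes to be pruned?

2

After clearing the end-marker at "eve", prune upward until reaching a node still needed by another word.
The suffix "ve" (2 nodes) is used only by "eve"; the node for "e" still has the child "e", so pruning stops there.
Nodes removed: 2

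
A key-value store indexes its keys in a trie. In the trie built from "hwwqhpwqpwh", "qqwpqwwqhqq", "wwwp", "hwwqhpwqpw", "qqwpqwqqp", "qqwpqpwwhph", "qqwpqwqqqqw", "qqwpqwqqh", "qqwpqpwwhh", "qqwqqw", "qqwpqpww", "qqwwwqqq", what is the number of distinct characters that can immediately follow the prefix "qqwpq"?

2

The children of the "qqwpq" node are the distinct next characters among strings starting with "qqwpq".
Characters that immediately follow "qqwpq" among the stored strings: {p, w}.
That node has 2 child edges.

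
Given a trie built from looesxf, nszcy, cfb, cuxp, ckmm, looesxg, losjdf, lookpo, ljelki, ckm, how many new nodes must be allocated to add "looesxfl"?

Walking "looesxfl" from the root, the first 7 characters ("looesxf") follow existing edges; "l" is the first miss.
Each of the 1 remaining characters creates one node.

1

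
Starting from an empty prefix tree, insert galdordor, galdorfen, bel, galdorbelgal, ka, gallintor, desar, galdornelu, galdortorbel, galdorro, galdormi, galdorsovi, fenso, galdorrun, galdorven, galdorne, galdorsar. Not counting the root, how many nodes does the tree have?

64

Insert word by word; a character creates a node only if that edge doesn't already exist:
  "galdordor" → 9 new (g, a, l, d, o, r, d, o, r)
  "galdorfen" → prefix "galdor" already present; 3 new (f, e, n)
  "bel" → 3 new (b, e, l)
  "galdorbelgal" → prefix "galdor" already present; 6 new (b, e, l, g, a, l)
  "ka" → 2 new (k, a)
  "gallintor" → prefix "gal" already present; 6 new (l, i, n, t, o, r)
  "desar" → 5 new (d, e, s, a, r)
  "galdornelu" → prefix "galdor" already present; 4 new (n, e, l, u)
  "galdortorbel" → prefix "galdor" already present; 6 new (t, o, r, b, e, l)
  "galdorro" → prefix "galdor" already present; 2 new (r, o)
  "galdormi" → prefix "galdor" already present; 2 new (m, i)
  "galdorsovi" → prefix "galdor" already present; 4 new (s, o, v, i)
  "fenso" → 5 new (f, e, n, s, o)
  "galdorrun" → prefix "galdorr" already present; 2 new (u, n)
  "galdorven" → prefix "galdor" already present; 3 new (v, e, n)
  "galdorne" → prefix "galdorne" already present; 0 new (none)
  "galdorsar" → prefix "galdors" already present; 2 new (a, r)
Total nodes = 9 + 3 + 3 + 6 + 2 + 6 + 5 + 4 + 6 + 2 + 2 + 4 + 5 + 2 + 3 + 0 + 2 = 64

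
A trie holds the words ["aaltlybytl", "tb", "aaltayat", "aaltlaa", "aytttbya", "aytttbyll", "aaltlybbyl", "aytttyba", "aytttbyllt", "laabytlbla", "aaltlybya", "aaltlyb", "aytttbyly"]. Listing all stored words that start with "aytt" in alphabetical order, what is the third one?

DFS of the "aytt" subtree visits, in order: "aytttbya", "aytttbyll", "aytttbyllt", "aytttbyly", "aytttyba"
Position 3: aytttbyllt

aytttbyllt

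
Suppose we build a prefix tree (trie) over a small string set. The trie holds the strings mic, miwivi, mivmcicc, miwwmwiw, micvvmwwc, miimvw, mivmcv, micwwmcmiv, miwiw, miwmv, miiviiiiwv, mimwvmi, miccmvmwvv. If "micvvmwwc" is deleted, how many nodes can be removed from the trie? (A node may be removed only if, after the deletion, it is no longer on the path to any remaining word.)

6

After clearing the end-marker at "micvvmwwc", prune upward until reaching a node still needed by another word.
The suffix "vvmwwc" (6 nodes) is used only by "micvvmwwc"; the node for "mic" still has the child "w", so pruning stops there.
Nodes removed: 6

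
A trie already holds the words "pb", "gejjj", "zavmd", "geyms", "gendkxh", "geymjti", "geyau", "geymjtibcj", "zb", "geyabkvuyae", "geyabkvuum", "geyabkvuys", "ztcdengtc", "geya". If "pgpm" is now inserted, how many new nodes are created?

"p" is already a path in the trie; the remaining "gpm" must be added.
New nodes needed: |"pgpm"| − 1 = 4 − 1 = 3.

3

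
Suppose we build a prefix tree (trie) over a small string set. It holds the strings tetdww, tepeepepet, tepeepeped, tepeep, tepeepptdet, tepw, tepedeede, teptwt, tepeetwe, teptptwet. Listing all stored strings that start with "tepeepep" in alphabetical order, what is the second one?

Filter for "tepeepep…" and sort: "tepeepeped", "tepeepepet"
The 2nd is tepeepepet.

tepeepepet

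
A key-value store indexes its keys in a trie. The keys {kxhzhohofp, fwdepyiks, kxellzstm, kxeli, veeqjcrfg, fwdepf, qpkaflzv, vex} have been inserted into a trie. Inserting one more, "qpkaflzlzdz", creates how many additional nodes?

4

Walking "qpkaflzlzdz" from the root, the first 7 characters ("qpkaflz") follow existing edges; "l" is the first miss.
So 11 − 7 = 4 new nodes.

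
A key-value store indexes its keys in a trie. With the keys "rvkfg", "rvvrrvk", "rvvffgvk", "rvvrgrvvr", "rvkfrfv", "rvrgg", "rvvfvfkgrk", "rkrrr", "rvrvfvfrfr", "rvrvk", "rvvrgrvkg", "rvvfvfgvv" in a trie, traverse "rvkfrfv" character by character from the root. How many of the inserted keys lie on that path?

1

Check each prefix of "rvkfrfv" against the stored set — each match is an end-marker on the path.
Prefixes of the query that are stored words: "rvkfrfv"
Count: 1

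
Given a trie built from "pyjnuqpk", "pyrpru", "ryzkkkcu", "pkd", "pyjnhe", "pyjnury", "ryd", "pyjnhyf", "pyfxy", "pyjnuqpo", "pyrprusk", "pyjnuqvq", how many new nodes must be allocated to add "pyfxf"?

1

Walking "pyfxf" from the root, the first 4 characters ("pyfx") follow existing edges; "f" is the first miss.
New nodes needed: |"pyfxf"| − 4 = 5 − 4 = 1.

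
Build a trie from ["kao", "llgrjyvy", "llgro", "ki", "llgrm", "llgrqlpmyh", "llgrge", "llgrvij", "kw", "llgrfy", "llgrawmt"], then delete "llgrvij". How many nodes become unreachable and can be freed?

3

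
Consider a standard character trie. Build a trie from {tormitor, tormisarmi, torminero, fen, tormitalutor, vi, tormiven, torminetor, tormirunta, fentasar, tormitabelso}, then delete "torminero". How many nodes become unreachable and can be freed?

2

A node on "torminero"'s path can go only if nothing else ends at it or branches off below it.
The suffix "ro" (2 nodes) is used only by "torminero"; the node for "tormine" still has the child "t", so pruning stops there.
Nodes removed: 2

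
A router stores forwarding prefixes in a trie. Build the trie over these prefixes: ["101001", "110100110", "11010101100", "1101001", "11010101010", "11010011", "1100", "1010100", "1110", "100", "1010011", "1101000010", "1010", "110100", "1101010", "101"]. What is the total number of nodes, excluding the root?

35

Count nodes per top-level branch (shared prefixes stored once):
  '1'-branch (100, 101, 1010, 101001, 1010011, 1010100, 1100, 110100, 1101000010, 1101001, 11010011, 110100110, 1101010, 11010101010, 11010101100, 1110): 35 nodes
Sum: 35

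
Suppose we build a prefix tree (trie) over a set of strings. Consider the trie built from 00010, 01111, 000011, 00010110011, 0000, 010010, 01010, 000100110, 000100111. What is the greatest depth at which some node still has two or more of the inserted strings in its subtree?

8

Look for the deepest trie node that still has at least two words in its subtree.
e.g. "000100110" and "000100111" share the prefix "00010011" of length 8; no pair shares a longer one.
Longest shared-prefix length: 8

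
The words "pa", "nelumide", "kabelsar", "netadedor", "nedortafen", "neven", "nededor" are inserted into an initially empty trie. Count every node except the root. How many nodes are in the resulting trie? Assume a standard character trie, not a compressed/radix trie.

Count nodes per top-level branch (shared prefixes stored once):
  'k'-branch (kabelsar): 8 nodes
  'n'-branch (nededor, nedortafen, nelumide, netadedor, neven): 30 nodes
  'p'-branch (pa): 2 nodes
Sum: 40

40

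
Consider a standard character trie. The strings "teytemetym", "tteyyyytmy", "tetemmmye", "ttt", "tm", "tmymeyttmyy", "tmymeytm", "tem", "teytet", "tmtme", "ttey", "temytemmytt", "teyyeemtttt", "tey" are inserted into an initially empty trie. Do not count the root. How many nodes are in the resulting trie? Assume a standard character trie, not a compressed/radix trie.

59

Insert word by word; a character creates a node only if that edge doesn't already exist:
  "teytemetym" → 10 new (t, e, y, t, e, m, e, t, y, m)
  "tteyyyytmy" → prefix "t" already present; 9 new (t, e, y, y, y, y, t, m, y)
  "tetemmmye" → prefix "te" already present; 7 new (t, e, m, m, m, y, e)
  "ttt" → prefix "tt" already present; 1 new (t)
  "tm" → prefix "t" already present; 1 new (m)
  "tmymeyttmyy" → prefix "tm" already present; 9 new (y, m, e, y, t, t, m, y, y)
  "tmymeytm" → prefix "tmymeyt" already present; 1 new (m)
  "tem" → prefix "te" already present; 1 new (m)
  "teytet" → prefix "teyte" already present; 1 new (t)
  "tmtme" → prefix "tm" already present; 3 new (t, m, e)
  "ttey" → prefix "ttey" already present; 0 new (none)
  "temytemmytt" → prefix "tem" already present; 8 new (y, t, e, m, m, y, t, t)
  "teyyeemtttt" → prefix "tey" already present; 8 new (y, e, e, m, t, t, t, t)
  "tey" → prefix "tey" already present; 0 new (none)
Total nodes = 10 + 9 + 7 + 1 + 1 + 9 + 1 + 1 + 1 + 3 + 0 + 8 + 8 + 0 = 59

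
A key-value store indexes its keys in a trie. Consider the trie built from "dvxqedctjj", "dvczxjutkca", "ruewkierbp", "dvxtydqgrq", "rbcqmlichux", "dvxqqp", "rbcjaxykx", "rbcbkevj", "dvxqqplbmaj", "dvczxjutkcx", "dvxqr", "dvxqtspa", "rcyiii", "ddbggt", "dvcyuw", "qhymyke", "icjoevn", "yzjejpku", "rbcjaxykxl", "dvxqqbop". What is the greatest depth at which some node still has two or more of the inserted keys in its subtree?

10

The deepest shared node is where two words last agree before diverging.
e.g. "dvczxjutkca" and "dvczxjutkcx" share the prefix "dvczxjutkc" of length 10; no pair shares a longer one.
Longest shared-prefix length: 10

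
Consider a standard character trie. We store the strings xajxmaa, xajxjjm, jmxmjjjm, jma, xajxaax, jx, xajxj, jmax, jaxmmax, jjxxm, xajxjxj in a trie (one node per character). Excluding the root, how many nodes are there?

36

Trace insertions, counting only characters that open a new branch:
  "xajxmaa" → 7 new (x, a, j, x, m, a, a)
  "xajxjjm" → prefix "xajx" already present; 3 new (j, j, m)
  "jmxmjjjm" → 8 new (j, m, x, m, j, j, j, m)
  "jma" → prefix "jm" already present; 1 new (a)
  "xajxaax" → prefix "xajx" already present; 3 new (a, a, x)
  "jx" → prefix "j" already present; 1 new (x)
  "xajxj" → prefix "xajxj" already present; 0 new (none)
  "jmax" → prefix "jma" already present; 1 new (x)
  "jaxmmax" → prefix "j" already present; 6 new (a, x, m, m, a, x)
  "jjxxm" → prefix "j" already present; 4 new (j, x, x, m)
  "xajxjxj" → prefix "xajxj" already present; 2 new (x, j)
Total nodes = 7 + 3 + 8 + 1 + 3 + 1 + 0 + 1 + 6 + 4 + 2 = 36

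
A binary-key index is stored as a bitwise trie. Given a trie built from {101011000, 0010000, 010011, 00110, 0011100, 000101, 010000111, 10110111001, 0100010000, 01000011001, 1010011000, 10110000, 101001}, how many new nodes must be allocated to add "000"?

Every character of "000" already lies on an existing path (it is a prefix of some stored word).
No new nodes are needed: 0.

0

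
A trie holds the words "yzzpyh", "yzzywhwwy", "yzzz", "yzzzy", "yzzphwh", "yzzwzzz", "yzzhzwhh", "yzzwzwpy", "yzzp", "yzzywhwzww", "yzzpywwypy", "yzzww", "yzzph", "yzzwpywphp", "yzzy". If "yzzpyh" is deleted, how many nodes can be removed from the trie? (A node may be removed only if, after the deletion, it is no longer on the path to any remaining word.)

1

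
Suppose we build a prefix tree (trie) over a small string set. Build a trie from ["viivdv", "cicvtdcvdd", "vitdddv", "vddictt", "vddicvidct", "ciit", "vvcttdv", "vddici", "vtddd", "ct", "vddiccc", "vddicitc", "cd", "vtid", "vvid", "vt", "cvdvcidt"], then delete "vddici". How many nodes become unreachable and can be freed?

Walk "vddici" from the leaf back toward the root, removing each node that no remaining word uses.
Every node on "vddici" is still needed (e.g. by "vddicitc"), so nothing is freed.
Nodes removed: 0

0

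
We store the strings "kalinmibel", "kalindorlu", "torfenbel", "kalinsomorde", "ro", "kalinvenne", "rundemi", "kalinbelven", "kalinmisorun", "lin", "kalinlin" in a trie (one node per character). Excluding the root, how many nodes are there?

Count nodes per top-level branch (shared prefixes stored once):
  'k'-branch (kalinbelven, kalindorlu, kalinlin, kalinmibel, kalinmisorun, kalinsomorde, kalinvenne): 41 nodes
  'l'-branch (lin): 3 nodes
  'r'-branch (ro, rundemi): 8 nodes
  't'-branch (torfenbel): 9 nodes
Sum: 61

61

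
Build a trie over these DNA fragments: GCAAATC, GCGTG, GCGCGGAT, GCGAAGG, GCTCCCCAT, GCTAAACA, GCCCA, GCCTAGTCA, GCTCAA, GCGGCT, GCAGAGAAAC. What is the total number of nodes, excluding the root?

52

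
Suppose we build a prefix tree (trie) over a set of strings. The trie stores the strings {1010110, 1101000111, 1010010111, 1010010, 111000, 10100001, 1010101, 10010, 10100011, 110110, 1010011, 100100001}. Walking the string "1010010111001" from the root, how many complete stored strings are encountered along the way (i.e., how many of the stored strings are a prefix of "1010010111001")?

2

Walk "1010010111001" from the root; an end-of-word marker is hit whenever a stored word is a prefix of "1010010111001".
Prefixes of the query that are stored words: "1010010", "1010010111"
Count: 2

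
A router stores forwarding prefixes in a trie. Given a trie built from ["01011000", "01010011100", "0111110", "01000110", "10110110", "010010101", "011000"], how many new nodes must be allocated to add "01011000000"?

"01011000" is already a path in the trie; the remaining "000" must be added.
Each of the 3 remaining characters creates one node.

3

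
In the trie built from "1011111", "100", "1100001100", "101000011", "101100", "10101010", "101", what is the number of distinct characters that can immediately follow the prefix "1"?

Walk "1" from the root, arriving at one node.
Distinct next characters after "1": 0, 1.
That node has 2 child edges.

2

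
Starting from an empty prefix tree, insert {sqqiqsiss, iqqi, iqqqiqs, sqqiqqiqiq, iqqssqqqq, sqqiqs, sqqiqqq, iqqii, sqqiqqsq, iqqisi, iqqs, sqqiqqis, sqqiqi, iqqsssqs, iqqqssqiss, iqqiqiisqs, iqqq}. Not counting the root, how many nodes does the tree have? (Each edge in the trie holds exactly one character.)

51

For each word, the new-node count is its length minus the longest prefix already in the trie:
  "sqqiqsiss" → 9 new (s, q, q, i, q, s, i, s, s)
  "iqqi" → 4 new (i, q, q, i)
  "iqqqiqs" → prefix "iqq" already present; 4 new (q, i, q, s)
  "sqqiqqiqiq" → prefix "sqqiq" already present; 5 new (q, i, q, i, q)
  "iqqssqqqq" → prefix "iqq" already present; 6 new (s, s, q, q, q, q)
  "sqqiqs" → prefix "sqqiqs" already present; 0 new (none)
  "sqqiqqq" → prefix "sqqiqq" already present; 1 new (q)
  "iqqii" → prefix "iqqi" already present; 1 new (i)
  "sqqiqqsq" → prefix "sqqiqq" already present; 2 new (s, q)
  "iqqisi" → prefix "iqqi" already present; 2 new (s, i)
  "iqqs" → prefix "iqqs" already present; 0 new (none)
  "sqqiqqis" → prefix "sqqiqqi" already present; 1 new (s)
  "sqqiqi" → prefix "sqqiq" already present; 1 new (i)
  "iqqsssqs" → prefix "iqqss" already present; 3 new (s, q, s)
  "iqqqssqiss" → prefix "iqqq" already present; 6 new (s, s, q, i, s, s)
  "iqqiqiisqs" → prefix "iqqi" already present; 6 new (q, i, i, s, q, s)
  "iqqq" → prefix "iqqq" already present; 0 new (none)
Total nodes = 9 + 4 + 4 + 5 + 6 + 0 + 1 + 1 + 2 + 2 + 0 + 1 + 1 + 3 + 6 + 6 + 0 = 51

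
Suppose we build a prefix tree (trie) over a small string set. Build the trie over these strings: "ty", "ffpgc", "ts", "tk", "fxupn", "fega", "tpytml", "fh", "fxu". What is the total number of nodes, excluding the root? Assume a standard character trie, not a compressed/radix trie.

22

Trie structure (* marks end of a word):
(root)
├─ f
│  ├─ e
│  │  └─ g
│  │     └─ a *
│  ├─ f
│  │  └─ p
│  │     └─ g
│  │        └─ c *
│  ├─ h *
│  └─ x
│     └─ u *
│        └─ p
│           └─ n *
└─ t
   ├─ k *
   ├─ p
   │  └─ y
   │     └─ t
   │        └─ m
   │           └─ l *
   ├─ s *
   └─ y *
Counting every labelled node above: 22.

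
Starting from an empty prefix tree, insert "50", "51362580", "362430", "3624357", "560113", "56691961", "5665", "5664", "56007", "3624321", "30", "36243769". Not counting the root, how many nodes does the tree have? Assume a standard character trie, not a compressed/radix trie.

38

Count nodes per top-level branch (shared prefixes stored once):
  '3'-branch (30, 362430, 3624321, 3624357, 36243769): 14 nodes
  '5'-branch (50, 51362580, 56007, 560113, 5664, 5665, 56691961): 24 nodes
Sum: 38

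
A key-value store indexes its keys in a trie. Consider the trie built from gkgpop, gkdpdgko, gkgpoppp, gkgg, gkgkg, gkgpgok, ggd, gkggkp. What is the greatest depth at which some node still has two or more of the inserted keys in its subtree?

Equivalently: take the maximum, over all pairs, of their longest common prefix length.
e.g. "gkgpop" and "gkgpoppp" share the prefix "gkgpop" of length 6; no pair shares a longer one.
Longest shared-prefix length: 6

6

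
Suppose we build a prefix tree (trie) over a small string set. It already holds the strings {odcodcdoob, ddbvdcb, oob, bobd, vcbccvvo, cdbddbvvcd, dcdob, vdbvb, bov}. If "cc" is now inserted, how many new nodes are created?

"c" is already a path in the trie; the remaining "c" must be added.
So 2 − 1 = 1 new nodes.

1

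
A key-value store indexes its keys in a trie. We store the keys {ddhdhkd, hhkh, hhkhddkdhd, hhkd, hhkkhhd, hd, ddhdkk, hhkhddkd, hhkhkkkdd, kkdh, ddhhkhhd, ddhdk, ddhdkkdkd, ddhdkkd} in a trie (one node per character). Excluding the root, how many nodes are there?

42

For each word, the new-node count is its length minus the longest prefix already in the trie:
  "ddhdhkd" → 7 new (d, d, h, d, h, k, d)
  "hhkh" → 4 new (h, h, k, h)
  "hhkhddkdhd" → prefix "hhkh" already present; 6 new (d, d, k, d, h, d)
  "hhkd" → prefix "hhk" already present; 1 new (d)
  "hhkkhhd" → prefix "hhk" already present; 4 new (k, h, h, d)
  "hd" → prefix "h" already present; 1 new (d)
  "ddhdkk" → prefix "ddhd" already present; 2 new (k, k)
  "hhkhddkd" → prefix "hhkhddkd" already present; 0 new (none)
  "hhkhkkkdd" → prefix "hhkh" already present; 5 new (k, k, k, d, d)
  "kkdh" → 4 new (k, k, d, h)
  "ddhhkhhd" → prefix "ddh" already present; 5 new (h, k, h, h, d)
  "ddhdk" → prefix "ddhdk" already present; 0 new (none)
  "ddhdkkdkd" → prefix "ddhdkk" already present; 3 new (d, k, d)
  "ddhdkkd" → prefix "ddhdkkd" already present; 0 new (none)
Total nodes = 7 + 4 + 6 + 1 + 4 + 1 + 2 + 0 + 5 + 4 + 5 + 0 + 3 + 0 = 42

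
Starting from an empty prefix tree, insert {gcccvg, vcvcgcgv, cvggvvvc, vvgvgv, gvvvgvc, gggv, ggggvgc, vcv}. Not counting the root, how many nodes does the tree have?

40

Trace insertions, counting only characters that open a new branch:
  "gcccvg" → 6 new (g, c, c, c, v, g)
  "vcvcgcgv" → 8 new (v, c, v, c, g, c, g, v)
  "cvggvvvc" → 8 new (c, v, g, g, v, v, v, c)
  "vvgvgv" → prefix "v" already present; 5 new (v, g, v, g, v)
  "gvvvgvc" → prefix "g" already present; 6 new (v, v, v, g, v, c)
  "gggv" → prefix "g" already present; 3 new (g, g, v)
  "ggggvgc" → prefix "ggg" already present; 4 new (g, v, g, c)
  "vcv" → prefix "vcv" already present; 0 new (none)
Total nodes = 6 + 8 + 8 + 5 + 6 + 3 + 4 + 0 = 40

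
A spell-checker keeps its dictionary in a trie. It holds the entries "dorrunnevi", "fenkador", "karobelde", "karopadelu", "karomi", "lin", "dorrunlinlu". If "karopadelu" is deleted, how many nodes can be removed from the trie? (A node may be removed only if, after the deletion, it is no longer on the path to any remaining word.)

Walk "karopadelu" from the leaf back toward the root, removing each node that no remaining word uses.
The suffix "padelu" (6 nodes) is used only by "karopadelu"; the node for "karo" still has the child "b", so pruning stops there.
Nodes removed: 6

6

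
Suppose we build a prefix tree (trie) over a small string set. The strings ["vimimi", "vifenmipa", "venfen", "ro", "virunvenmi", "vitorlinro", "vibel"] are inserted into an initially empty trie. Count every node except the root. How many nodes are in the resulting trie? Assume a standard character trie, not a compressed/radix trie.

39

Trie structure (* marks end of a word):
(root)
├─ r
│  └─ o *
└─ v
   ├─ e
   │  └─ n
   │     └─ f
   │        └─ e
   │           └─ n *
   └─ i
      ├─ b
      │  └─ e
      │     └─ l *
      ├─ f
      │  └─ e
      │     └─ n
      │        └─ m
      │           └─ i
      │              └─ p
      │                 └─ a *
      ├─ m
      │  └─ i
      │     └─ m
      │        └─ i *
      ├─ r
      │  └─ u
      │     └─ n
      │        └─ v
      │           └─ e
      │              └─ n
      │                 └─ m
      │                    └─ i *
      └─ t
         └─ o
            └─ r
               └─ l
                  └─ i
                     └─ n
                        └─ r
                           └─ o *
Counting every labelled node above: 39.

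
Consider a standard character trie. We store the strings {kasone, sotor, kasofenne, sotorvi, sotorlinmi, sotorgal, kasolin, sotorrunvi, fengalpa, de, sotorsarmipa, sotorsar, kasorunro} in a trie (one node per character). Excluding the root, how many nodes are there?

56

For each word, the new-node count is its length minus the longest prefix already in the trie:
  "kasone" → 6 new (k, a, s, o, n, e)
  "sotor" → 5 new (s, o, t, o, r)
  "kasofenne" → prefix "kaso" already present; 5 new (f, e, n, n, e)
  "sotorvi" → prefix "sotor" already present; 2 new (v, i)
  "sotorlinmi" → prefix "sotor" already present; 5 new (l, i, n, m, i)
  "sotorgal" → prefix "sotor" already present; 3 new (g, a, l)
  "kasolin" → prefix "kaso" already present; 3 new (l, i, n)
  "sotorrunvi" → prefix "sotor" already present; 5 new (r, u, n, v, i)
  "fengalpa" → 8 new (f, e, n, g, a, l, p, a)
  "de" → 2 new (d, e)
  "sotorsarmipa" → prefix "sotor" already present; 7 new (s, a, r, m, i, p, a)
  "sotorsar" → prefix "sotorsar" already present; 0 new (none)
  "kasorunro" → prefix "kaso" already present; 5 new (r, u, n, r, o)
Total nodes = 6 + 5 + 5 + 2 + 5 + 3 + 3 + 5 + 8 + 2 + 7 + 0 + 5 = 56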